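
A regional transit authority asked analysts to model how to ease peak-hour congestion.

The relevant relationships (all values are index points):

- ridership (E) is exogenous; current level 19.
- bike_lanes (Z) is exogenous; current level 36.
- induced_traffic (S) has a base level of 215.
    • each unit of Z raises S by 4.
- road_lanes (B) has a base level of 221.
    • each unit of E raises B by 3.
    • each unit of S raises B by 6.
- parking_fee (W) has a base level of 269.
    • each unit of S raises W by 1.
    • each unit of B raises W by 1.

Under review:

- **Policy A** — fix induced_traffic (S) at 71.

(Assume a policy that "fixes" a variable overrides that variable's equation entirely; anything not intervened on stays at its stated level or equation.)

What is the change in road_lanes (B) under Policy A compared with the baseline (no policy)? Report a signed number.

-1728

Baseline:
  E = 19
  Z = 36
  S = 215 + 4·36 = 359
  B = 221 + 3·19 + 6·359 = 2432
Policy A (S := 71):
  E = 19
  Z = 36
  S = 71
  B = 221 + 3·19 + 6·71 = 704
Change in B: 704 − 2432 = -1728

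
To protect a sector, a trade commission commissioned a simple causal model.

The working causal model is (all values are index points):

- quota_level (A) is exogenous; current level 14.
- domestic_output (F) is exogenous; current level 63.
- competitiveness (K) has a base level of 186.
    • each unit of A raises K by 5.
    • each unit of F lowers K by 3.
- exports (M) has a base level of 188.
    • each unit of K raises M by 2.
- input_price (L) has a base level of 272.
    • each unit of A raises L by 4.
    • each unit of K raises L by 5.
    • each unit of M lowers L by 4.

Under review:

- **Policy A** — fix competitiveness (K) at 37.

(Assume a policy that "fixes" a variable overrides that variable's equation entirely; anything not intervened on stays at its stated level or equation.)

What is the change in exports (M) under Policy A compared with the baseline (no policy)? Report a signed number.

Baseline:
  A = 14
  F = 63
  K = 186 + 5·14 − 3·63 = 67
  M = 188 + 2·67 = 322
Policy A (K := 37):
  A = 14
  F = 63
  K = 37
  M = 188 + 2·37 = 262
Change in M: 262 − 322 = -60

-60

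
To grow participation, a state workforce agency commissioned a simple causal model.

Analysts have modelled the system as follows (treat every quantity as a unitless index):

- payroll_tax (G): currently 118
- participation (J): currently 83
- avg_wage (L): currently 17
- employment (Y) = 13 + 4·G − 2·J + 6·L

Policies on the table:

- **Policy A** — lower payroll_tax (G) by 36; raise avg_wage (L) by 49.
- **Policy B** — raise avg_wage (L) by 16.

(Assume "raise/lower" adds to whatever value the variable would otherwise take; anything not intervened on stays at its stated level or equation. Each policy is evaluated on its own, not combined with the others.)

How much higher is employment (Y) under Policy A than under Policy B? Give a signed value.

54

Policy A (G − 36, L + 49):
  G = 118 − 36 = 82
  J = 83
  L = 17 + 49 = 66
  Y = 13 + 4·82 − 2·83 + 6·66 = 571
Policy B (L + 16):
  G = 118
  J = 83
  L = 17 + 16 = 33
  Y = 13 + 4·118 − 2·83 + 6·33 = 517
Y: 571 − 517 = 54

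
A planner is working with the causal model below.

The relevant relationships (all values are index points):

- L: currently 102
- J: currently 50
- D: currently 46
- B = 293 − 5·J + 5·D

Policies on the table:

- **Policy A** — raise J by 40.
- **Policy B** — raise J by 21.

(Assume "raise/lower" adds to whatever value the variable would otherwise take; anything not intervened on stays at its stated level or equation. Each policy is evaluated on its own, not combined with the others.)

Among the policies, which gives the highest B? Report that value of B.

168

Policy A (J + 40):
  J = 50 + 40 = 90
  D = 46
  B = 293 − 5·90 + 5·46 = 73
Policy B (J + 21):
  J = 50 + 21 = 71
  D = 46
  B = 293 − 5·71 + 5·46 = 168
Comparing — Policy A: B=73, Policy B: B=168. Highest is 168 (Policy B).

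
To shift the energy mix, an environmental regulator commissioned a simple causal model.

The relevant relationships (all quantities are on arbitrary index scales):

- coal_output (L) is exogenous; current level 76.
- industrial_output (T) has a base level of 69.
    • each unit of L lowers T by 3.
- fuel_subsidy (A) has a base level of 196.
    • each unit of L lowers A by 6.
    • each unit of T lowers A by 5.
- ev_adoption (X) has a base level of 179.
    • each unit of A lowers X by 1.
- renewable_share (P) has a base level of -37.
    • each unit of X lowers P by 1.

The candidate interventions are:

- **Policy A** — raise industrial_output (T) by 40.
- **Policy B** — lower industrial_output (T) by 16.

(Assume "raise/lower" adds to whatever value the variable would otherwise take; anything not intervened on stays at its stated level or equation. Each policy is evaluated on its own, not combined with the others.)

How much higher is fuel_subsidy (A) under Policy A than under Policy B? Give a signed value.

-280

Policy A (T + 40):
  L = 76
  T = 69 − 3·76 (+40 from intervention) = -119
  A = 196 − 6·76 − 5·(-119) = 335
Policy B (T − 16):
  L = 76
  T = 69 − 3·76 (−16 from intervention) = -175
  A = 196 − 6·76 − 5·(-175) = 615
A: 335 − 615 = -280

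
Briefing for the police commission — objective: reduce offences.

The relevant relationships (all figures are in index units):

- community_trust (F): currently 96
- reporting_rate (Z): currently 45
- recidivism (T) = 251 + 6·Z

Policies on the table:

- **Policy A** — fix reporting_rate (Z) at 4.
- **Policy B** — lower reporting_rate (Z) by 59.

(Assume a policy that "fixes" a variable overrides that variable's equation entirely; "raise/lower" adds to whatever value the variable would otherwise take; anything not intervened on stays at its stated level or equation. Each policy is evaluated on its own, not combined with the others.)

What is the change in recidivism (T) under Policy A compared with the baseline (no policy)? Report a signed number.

Baseline:
  Z = 45
  T = 251 + 6·45 = 521
Policy A (Z := 4):
  Z = 4
  T = 251 + 6·4 = 275
Change in T: 275 − 521 = -246

-246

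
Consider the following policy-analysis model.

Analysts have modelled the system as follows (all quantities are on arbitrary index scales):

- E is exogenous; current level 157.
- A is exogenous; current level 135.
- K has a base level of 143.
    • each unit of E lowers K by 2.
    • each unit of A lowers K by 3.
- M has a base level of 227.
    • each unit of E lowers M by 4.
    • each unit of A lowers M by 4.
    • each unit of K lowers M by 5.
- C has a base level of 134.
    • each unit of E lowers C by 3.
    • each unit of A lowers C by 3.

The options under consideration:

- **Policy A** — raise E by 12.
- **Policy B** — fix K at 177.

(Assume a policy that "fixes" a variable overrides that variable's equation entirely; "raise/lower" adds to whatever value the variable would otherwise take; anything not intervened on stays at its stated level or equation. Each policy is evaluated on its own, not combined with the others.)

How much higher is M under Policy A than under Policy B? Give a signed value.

3837

Policy A (E + 12):
  E = 157 + 12 = 169
  A = 135
  K = 143 − 2·169 − 3·135 = -600
  M = 227 − 4·169 − 4·135 − 5·(-600) = 2011
Policy B (K := 177):
  E = 157
  A = 135
  K = 177
  M = 227 − 4·157 − 4·135 − 5·177 = -1826
M: 2011 − (-1826) = 3837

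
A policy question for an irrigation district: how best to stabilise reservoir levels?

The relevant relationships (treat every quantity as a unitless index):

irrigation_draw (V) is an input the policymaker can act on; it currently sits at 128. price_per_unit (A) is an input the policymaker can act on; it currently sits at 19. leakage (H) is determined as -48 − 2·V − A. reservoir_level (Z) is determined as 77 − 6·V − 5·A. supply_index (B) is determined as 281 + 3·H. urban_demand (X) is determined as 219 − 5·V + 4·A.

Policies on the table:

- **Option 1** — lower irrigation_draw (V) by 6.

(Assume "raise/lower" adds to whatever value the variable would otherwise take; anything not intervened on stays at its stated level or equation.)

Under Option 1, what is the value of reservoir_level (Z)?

-750

Option 1 (V − 6):
  V = 128 − 6 = 122
  A = 19
  Z = 77 − 6·122 − 5·19 = -750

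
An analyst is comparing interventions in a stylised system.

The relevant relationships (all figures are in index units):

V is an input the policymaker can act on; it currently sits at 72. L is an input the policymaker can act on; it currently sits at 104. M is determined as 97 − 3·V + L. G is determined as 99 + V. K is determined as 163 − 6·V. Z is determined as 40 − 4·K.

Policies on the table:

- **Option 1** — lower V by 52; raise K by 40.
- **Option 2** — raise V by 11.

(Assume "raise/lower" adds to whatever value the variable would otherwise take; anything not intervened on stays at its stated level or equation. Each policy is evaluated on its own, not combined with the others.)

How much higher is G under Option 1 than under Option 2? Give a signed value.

-63

Option 1 (V − 52, K + 40):
  V = 72 − 52 = 20
  G = 99 + 20 = 119
Option 2 (V + 11):
  V = 72 + 11 = 83
  G = 99 + 83 = 182
G: 119 − 182 = -63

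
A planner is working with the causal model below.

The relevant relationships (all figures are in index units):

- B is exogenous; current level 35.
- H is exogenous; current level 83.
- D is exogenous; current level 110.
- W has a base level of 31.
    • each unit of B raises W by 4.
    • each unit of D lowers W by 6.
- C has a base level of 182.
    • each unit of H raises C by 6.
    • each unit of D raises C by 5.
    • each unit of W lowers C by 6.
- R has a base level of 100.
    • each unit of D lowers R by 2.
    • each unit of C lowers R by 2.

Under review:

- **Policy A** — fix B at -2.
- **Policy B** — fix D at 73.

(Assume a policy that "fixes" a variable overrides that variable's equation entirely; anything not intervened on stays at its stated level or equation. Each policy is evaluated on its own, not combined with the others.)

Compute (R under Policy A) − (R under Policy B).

-4884

Policy A (B := -2):
  B = -2
  H = 83
  D = 110
  W = 31 + 4·(-2) − 6·110 = -637
  C = 182 + 6·83 + 5·110 − 6·(-637) = 5052
  R = 100 − 2·110 − 2·5052 = -10224
Policy B (D := 73):
  B = 35
  H = 83
  D = 73
  W = 31 + 4·35 − 6·73 = -267
  C = 182 + 6·83 + 5·73 − 6·(-267) = 2647
  R = 100 − 2·73 − 2·2647 = -5340
R: -10224 − (-5340) = -4884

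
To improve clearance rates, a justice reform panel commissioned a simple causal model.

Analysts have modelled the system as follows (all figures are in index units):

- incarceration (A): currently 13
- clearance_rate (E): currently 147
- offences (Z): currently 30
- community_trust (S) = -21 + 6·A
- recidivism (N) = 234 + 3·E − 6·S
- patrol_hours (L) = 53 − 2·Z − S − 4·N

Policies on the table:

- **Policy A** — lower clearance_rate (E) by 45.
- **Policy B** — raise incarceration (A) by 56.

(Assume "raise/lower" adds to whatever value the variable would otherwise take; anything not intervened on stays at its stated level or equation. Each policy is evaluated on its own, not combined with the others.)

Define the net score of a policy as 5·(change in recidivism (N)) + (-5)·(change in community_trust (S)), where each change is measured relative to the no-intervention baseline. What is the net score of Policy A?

-675

Baseline:
  A = 13
  E = 147
  S = -21 + 6·13 = 57
  N = 234 + 3·147 − 6·57 = 333
Policy A (E − 45):
  A = 13
  E = 147 − 45 = 102
  S = -21 + 6·13 = 57
  N = 234 + 3·102 − 6·57 = 198
ΔN = 198 − 333 = -135; ΔS = 57 − 57 = 0
Score = 5·(-135) + (-5)·0 = -675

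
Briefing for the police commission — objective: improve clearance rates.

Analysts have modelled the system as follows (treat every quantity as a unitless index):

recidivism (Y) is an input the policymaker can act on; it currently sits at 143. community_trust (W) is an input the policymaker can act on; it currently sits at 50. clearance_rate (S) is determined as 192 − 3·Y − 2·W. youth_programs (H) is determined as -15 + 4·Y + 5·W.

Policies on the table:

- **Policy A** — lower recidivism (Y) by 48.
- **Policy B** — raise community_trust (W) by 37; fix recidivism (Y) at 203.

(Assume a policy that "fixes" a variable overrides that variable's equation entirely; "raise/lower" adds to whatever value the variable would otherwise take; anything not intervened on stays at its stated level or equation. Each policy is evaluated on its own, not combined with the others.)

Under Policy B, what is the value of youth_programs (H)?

Policy B (W + 37, Y := 203):
  Y = 203
  W = 50 + 37 = 87
  H = -15 + 4·203 + 5·87 = 1232

1232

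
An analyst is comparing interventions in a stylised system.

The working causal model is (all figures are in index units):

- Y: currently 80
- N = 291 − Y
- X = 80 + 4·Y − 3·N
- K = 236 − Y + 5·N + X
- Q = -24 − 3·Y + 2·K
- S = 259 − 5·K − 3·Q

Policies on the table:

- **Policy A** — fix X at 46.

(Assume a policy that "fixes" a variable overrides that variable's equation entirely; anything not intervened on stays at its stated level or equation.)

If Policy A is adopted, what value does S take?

Policy A (X := 46):
  Y = 80
  N = 291 − 80 = 211
  X = 46
  K = 236 − 80 + 5·211 + 46 = 1257
  Q = -24 − 3·80 + 2·1257 = 2250
  S = 259 − 5·1257 − 3·2250 = -12776

-12776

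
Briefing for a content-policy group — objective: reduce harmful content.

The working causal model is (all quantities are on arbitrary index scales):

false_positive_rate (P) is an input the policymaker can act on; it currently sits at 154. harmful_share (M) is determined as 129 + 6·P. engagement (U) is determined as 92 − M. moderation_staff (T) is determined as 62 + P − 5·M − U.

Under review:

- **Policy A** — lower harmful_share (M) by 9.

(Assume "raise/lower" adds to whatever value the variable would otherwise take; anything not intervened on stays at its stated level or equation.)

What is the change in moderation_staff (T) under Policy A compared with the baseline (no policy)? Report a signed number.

Baseline:
  P = 154
  M = 129 + 6·154 = 1053
  U = 92 − 1053 = -961
  T = 62 + 154 − 5·1053 − (-961) = -4088
Policy A (M − 9):
  P = 154
  M = 129 + 6·154 (−9 from intervention) = 1044
  U = 92 − 1044 = -952
  T = 62 + 154 − 5·1044 − (-952) = -4052
Change in T: -4052 − (-4088) = 36

36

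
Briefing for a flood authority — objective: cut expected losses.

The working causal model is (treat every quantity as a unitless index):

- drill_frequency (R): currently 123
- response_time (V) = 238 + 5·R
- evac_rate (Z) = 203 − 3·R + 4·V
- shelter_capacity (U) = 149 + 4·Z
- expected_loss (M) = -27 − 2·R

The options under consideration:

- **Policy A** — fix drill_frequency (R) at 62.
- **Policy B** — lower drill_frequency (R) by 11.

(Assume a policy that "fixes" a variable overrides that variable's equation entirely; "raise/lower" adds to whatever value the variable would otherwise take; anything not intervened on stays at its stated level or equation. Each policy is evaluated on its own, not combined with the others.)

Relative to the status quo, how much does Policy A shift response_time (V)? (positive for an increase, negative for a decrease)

Baseline:
  R = 123
  V = 238 + 5·123 = 853
Policy A (R := 62):
  R = 62
  V = 238 + 5·62 = 548
Change in V: 548 − 853 = -305

-305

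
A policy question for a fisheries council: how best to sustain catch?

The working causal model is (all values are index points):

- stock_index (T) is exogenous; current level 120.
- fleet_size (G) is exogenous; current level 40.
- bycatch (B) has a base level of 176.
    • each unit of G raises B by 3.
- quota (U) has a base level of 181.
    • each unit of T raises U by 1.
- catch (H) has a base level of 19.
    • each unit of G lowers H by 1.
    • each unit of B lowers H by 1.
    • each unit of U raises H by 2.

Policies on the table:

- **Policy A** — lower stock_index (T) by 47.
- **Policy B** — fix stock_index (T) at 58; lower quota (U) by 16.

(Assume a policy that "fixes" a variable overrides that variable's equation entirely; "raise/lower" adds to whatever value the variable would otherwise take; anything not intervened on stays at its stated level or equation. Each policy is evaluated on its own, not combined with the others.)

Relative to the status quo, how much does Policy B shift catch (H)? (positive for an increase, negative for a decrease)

-156

Baseline:
  T = 120
  G = 40
  B = 176 + 3·40 = 296
  U = 181 + 120 = 301
  H = 19 − 40 − 296 + 2·301 = 285
Policy B (T := 58, U − 16):
  T = 58
  G = 40
  B = 176 + 3·40 = 296
  U = 181 + 58 (−16 from intervention) = 223
  H = 19 − 40 − 296 + 2·223 = 129
Change in H: 129 − 285 = -156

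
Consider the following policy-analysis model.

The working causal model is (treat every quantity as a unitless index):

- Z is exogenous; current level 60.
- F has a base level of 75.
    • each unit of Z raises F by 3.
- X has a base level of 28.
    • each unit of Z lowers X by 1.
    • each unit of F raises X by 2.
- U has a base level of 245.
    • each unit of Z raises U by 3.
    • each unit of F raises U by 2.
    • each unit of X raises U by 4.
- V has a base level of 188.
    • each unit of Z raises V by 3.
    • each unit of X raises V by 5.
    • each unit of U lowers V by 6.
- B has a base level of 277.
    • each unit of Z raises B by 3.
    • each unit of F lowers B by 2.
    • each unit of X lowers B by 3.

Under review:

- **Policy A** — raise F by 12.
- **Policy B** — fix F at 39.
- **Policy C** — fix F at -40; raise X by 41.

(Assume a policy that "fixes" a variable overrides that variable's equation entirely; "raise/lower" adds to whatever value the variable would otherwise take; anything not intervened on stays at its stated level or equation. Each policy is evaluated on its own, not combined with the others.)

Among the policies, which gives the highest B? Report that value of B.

Policy A (F + 12):
  Z = 60
  F = 75 + 3·60 (+12 from intervention) = 267
  X = 28 − 60 + 2·267 = 502
  B = 277 + 3·60 − 2·267 − 3·502 = -1583
Policy B (F := 39):
  Z = 60
  F = 39
  X = 28 − 60 + 2·39 = 46
  B = 277 + 3·60 − 2·39 − 3·46 = 241
Policy C (F := -40, X + 41):
  Z = 60
  F = -40
  X = 28 − 60 + 2·(-40) (+41 from intervention) = -71
  B = 277 + 3·60 − 2·(-40) − 3·(-71) = 750
Comparing — Policy A: B=-1583, Policy B: B=241, Policy C: B=750. Highest is 750 (Policy C).

750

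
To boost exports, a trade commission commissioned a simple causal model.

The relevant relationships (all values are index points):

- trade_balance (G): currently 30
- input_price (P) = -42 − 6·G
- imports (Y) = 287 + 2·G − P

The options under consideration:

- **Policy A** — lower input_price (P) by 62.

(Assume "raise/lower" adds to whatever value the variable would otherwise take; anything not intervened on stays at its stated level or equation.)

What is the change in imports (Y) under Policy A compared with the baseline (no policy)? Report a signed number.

Baseline:
  G = 30
  P = -42 − 6·30 = -222
  Y = 287 + 2·30 − (-222) = 569
Policy A (P − 62):
  G = 30
  P = -42 − 6·30 (−62 from intervention) = -284
  Y = 287 + 2·30 − (-284) = 631
Change in Y: 631 − 569 = 62

62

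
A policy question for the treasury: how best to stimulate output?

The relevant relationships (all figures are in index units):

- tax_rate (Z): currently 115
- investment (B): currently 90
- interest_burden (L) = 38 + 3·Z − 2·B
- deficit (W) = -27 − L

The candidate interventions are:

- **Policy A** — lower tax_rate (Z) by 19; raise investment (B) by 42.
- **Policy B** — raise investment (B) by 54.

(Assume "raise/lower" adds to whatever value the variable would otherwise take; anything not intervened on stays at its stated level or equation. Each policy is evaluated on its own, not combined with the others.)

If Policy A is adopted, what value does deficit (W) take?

Policy A (Z − 19, B + 42):
  Z = 115 − 19 = 96
  B = 90 + 42 = 132
  L = 38 + 3·96 − 2·132 = 62
  W = -27 − 62 = -89

-89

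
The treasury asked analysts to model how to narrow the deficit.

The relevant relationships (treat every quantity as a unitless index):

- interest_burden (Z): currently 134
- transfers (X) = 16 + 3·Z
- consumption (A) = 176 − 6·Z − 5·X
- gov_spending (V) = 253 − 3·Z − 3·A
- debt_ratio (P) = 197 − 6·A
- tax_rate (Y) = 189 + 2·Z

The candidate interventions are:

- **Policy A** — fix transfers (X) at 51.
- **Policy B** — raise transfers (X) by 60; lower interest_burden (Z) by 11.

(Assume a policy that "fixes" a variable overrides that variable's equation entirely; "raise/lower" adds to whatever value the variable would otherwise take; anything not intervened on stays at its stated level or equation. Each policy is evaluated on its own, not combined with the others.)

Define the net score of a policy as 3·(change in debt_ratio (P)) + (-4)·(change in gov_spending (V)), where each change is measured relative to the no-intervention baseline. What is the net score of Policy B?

282

Baseline:
  Z = 134
  X = 16 + 3·134 = 418
  A = 176 − 6·134 − 5·418 = -2718
  V = 253 − 3·134 − 3·(-2718) = 8005
  P = 197 − 6·(-2718) = 16505
Policy B (X + 60, Z − 11):
  Z = 134 − 11 = 123
  X = 16 + 3·123 (+60 from intervention) = 445
  A = 176 − 6·123 − 5·445 = -2787
  V = 253 − 3·123 − 3·(-2787) = 8245
  P = 197 − 6·(-2787) = 16919
ΔP = 16919 − 16505 = 414; ΔV = 8245 − 8005 = 240
Score = 3·414 + (-4)·240 = 282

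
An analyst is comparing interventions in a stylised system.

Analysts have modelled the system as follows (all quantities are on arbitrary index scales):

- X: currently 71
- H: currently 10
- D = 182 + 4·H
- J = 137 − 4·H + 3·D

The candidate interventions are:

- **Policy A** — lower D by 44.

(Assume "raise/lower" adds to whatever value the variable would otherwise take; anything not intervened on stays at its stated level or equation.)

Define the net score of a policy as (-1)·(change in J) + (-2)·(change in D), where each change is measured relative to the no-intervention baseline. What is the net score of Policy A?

220

Baseline:
  H = 10
  D = 182 + 4·10 = 222
  J = 137 − 4·10 + 3·222 = 763
Policy A (D − 44):
  H = 10
  D = 182 + 4·10 (−44 from intervention) = 178
  J = 137 − 4·10 + 3·178 = 631
ΔJ = 631 − 763 = -132; ΔD = 178 − 222 = -44
Score = (-1)·(-132) + (-2)·(-44) = 220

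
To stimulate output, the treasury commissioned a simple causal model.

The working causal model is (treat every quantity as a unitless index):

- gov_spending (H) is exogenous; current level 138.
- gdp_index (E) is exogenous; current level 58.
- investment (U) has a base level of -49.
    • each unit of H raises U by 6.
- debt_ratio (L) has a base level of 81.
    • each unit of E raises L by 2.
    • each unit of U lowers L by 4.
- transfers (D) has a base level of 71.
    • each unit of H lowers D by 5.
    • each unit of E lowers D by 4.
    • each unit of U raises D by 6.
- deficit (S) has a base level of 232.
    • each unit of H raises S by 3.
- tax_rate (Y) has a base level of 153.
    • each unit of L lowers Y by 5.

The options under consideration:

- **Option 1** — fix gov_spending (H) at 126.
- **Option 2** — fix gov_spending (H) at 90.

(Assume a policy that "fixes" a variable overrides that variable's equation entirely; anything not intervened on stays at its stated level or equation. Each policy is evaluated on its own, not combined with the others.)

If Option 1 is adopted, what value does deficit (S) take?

Option 1 (H := 126):
  H = 126
  S = 232 + 3·126 = 610

610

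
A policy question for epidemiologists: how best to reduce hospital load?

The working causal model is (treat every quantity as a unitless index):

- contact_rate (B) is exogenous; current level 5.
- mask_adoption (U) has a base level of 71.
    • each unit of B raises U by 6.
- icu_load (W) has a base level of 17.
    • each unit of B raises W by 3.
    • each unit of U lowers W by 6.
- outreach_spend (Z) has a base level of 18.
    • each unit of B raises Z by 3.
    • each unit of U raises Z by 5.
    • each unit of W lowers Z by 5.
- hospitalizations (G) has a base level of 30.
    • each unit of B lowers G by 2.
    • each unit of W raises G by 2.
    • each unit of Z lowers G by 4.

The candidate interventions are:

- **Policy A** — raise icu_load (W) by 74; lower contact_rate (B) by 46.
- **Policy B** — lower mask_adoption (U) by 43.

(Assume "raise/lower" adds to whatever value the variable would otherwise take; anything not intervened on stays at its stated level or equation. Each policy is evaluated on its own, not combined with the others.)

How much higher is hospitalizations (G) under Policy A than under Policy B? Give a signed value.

Policy A (W + 74, B − 46):
  B = 5 − 46 = -41
  U = 71 + 6·(-41) = -175
  W = 17 + 3·(-41) − 6·(-175) (+74 from intervention) = 1018
  Z = 18 + 3·(-41) + 5·(-175) − 5·1018 = -6070
  G = 30 − 2·(-41) + 2·1018 − 4·(-6070) = 26428
Policy B (U − 43):
  B = 5
  U = 71 + 6·5 (−43 from intervention) = 58
  W = 17 + 3·5 − 6·58 = -316
  Z = 18 + 3·5 + 5·58 − 5·(-316) = 1903
  G = 30 − 2·5 + 2·(-316) − 4·1903 = -8224
G: 26428 − (-8224) = 34652

34652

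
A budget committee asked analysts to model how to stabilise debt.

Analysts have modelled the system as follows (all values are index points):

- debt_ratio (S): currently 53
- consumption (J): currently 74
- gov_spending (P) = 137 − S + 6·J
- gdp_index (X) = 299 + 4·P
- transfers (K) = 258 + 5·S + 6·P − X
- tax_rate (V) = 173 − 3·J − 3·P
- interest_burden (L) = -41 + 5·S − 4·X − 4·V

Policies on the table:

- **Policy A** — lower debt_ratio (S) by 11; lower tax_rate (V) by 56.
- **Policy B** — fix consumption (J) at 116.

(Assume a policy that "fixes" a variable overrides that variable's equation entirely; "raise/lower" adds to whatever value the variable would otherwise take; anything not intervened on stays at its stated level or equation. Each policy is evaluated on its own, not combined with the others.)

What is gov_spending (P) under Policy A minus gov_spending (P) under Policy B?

-241

Policy A (S − 11, V − 56):
  S = 53 − 11 = 42
  J = 74
  P = 137 − 42 + 6·74 = 539
Policy B (J := 116):
  S = 53
  J = 116
  P = 137 − 53 + 6·116 = 780
P: 539 − 780 = -241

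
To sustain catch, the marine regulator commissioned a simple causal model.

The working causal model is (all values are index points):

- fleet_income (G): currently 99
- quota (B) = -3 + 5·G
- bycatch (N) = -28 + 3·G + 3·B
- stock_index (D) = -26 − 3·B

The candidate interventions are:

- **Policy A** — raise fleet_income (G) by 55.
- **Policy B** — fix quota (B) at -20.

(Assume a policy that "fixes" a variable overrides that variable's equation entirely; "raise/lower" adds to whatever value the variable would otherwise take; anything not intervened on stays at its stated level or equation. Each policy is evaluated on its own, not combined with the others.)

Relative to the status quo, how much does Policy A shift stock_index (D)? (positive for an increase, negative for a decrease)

-825

Baseline:
  G = 99
  B = -3 + 5·99 = 492
  D = -26 − 3·492 = -1502
Policy A (G + 55):
  G = 99 + 55 = 154
  B = -3 + 5·154 = 767
  D = -26 − 3·767 = -2327
Change in D: -2327 − (-1502) = -825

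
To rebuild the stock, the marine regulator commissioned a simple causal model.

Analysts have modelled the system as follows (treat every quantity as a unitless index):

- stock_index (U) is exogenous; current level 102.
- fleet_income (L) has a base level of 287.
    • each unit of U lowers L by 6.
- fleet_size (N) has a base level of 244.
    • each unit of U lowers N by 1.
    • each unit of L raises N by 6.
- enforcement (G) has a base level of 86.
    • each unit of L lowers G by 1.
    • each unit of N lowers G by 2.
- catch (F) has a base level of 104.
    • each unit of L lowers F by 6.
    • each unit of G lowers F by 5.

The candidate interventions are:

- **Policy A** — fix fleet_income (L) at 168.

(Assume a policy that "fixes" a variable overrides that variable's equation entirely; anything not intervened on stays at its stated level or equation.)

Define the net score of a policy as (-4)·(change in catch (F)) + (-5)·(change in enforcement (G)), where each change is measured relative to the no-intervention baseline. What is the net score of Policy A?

Baseline:
  U = 102
  L = 287 − 6·102 = -325
  N = 244 − 102 + 6·(-325) = -1808
  G = 86 − (-325) − 2·(-1808) = 4027
  F = 104 − 6·(-325) − 5·4027 = -18081
Policy A (L := 168):
  U = 102
  L = 168
  N = 244 − 102 + 6·168 = 1150
  G = 86 − 168 − 2·1150 = -2382
  F = 104 − 6·168 − 5·(-2382) = 11006
ΔF = 11006 − (-18081) = 29087; ΔG = -2382 − 4027 = -6409
Score = (-4)·29087 + (-5)·(-6409) = -84303

-84303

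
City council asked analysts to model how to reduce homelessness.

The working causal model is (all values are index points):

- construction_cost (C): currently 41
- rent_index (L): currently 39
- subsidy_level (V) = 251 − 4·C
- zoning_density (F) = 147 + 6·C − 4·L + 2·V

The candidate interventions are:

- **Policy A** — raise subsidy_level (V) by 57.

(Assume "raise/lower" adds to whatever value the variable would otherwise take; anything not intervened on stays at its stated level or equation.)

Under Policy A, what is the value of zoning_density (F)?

525

Policy A (V + 57):
  C = 41
  L = 39
  V = 251 − 4·41 (+57 from intervention) = 144
  F = 147 + 6·41 − 4·39 + 2·144 = 525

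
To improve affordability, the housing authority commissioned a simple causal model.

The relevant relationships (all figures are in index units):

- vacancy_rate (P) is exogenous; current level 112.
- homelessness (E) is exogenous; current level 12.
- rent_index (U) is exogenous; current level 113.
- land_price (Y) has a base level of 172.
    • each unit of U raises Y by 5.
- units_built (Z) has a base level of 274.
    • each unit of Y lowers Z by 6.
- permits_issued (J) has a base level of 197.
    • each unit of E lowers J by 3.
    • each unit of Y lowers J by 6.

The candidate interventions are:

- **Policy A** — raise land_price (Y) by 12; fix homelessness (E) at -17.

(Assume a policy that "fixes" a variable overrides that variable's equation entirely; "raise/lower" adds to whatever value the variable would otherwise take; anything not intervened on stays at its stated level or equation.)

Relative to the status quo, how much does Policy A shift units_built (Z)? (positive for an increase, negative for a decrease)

Baseline:
  U = 113
  Y = 172 + 5·113 = 737
  Z = 274 − 6·737 = -4148
Policy A (Y + 12, E := -17):
  U = 113
  Y = 172 + 5·113 (+12 from intervention) = 749
  Z = 274 − 6·749 = -4220
Change in Z: -4220 − (-4148) = -72

-72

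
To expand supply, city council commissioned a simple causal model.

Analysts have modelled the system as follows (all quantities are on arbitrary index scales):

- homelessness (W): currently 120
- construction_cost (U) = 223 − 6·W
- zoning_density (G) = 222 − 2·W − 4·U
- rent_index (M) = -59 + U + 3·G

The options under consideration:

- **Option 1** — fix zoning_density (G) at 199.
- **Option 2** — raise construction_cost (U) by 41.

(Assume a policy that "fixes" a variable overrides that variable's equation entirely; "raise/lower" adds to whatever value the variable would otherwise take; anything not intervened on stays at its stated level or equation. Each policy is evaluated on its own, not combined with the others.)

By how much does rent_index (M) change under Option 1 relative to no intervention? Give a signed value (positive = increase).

Baseline:
  W = 120
  U = 223 − 6·120 = -497
  G = 222 − 2·120 − 4·(-497) = 1970
  M = -59 + (-497) + 3·1970 = 5354
Option 1 (G := 199):
  W = 120
  U = 223 − 6·120 = -497
  G = 199
  M = -59 + (-497) + 3·199 = 41
Change in M: 41 − 5354 = -5313

-5313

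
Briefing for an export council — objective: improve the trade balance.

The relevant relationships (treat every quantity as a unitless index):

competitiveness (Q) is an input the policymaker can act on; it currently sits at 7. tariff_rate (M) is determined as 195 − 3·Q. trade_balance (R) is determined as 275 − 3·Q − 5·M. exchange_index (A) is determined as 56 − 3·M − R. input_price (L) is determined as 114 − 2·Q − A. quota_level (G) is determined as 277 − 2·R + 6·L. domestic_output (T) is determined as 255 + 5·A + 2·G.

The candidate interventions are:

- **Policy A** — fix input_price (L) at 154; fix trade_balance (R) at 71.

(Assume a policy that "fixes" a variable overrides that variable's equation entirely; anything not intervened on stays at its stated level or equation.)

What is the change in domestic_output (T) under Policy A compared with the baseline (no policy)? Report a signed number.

-3735

Baseline:
  Q = 7
  M = 195 − 3·7 = 174
  R = 275 − 3·7 − 5·174 = -616
  A = 56 − 3·174 − (-616) = 150
  L = 114 − 2·7 − 150 = -50
  G = 277 − 2·(-616) + 6·(-50) = 1209
  T = 255 + 5·150 + 2·1209 = 3423
Policy A (L := 154, R := 71):
  Q = 7
  M = 195 − 3·7 = 174
  R = 71
  A = 56 − 3·174 − 71 = -537
  L = 154
  G = 277 − 2·71 + 6·154 = 1059
  T = 255 + 5·(-537) + 2·1059 = -312
Change in T: -312 − 3423 = -3735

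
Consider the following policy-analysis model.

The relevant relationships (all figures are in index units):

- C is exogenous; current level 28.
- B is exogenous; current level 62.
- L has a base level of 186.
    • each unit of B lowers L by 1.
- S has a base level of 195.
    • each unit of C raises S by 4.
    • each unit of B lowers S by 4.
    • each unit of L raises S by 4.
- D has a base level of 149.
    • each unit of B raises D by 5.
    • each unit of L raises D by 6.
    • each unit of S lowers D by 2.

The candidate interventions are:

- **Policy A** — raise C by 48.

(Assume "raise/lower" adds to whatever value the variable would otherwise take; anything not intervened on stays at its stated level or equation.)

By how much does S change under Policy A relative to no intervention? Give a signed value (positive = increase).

192

Baseline:
  C = 28
  B = 62
  L = 186 − 62 = 124
  S = 195 + 4·28 − 4·62 + 4·124 = 555
Policy A (C + 48):
  C = 28 + 48 = 76
  B = 62
  L = 186 − 62 = 124
  S = 195 + 4·76 − 4·62 + 4·124 = 747
Change in S: 747 − 555 = 192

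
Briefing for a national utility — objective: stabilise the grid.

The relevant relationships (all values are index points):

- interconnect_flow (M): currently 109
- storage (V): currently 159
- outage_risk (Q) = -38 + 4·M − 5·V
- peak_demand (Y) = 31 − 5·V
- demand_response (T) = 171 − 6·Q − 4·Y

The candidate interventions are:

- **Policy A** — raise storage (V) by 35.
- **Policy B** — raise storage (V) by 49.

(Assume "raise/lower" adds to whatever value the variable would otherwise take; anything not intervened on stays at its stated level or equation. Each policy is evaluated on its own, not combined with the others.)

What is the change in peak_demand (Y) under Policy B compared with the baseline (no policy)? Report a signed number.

-245

Baseline:
  V = 159
  Y = 31 − 5·159 = -764
Policy B (V + 49):
  V = 159 + 49 = 208
  Y = 31 − 5·208 = -1009
Change in Y: -1009 − (-764) = -245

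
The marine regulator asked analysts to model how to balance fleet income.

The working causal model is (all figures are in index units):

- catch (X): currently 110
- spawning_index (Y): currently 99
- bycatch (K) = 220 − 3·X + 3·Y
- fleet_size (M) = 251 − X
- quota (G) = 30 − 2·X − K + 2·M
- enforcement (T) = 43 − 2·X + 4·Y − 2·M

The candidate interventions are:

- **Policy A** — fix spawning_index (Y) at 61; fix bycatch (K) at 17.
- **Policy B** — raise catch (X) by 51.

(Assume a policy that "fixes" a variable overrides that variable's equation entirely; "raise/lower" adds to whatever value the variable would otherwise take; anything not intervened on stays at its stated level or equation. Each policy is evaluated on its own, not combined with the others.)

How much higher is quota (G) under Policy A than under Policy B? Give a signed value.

221

Policy A (Y := 61, K := 17):
  X = 110
  Y = 61
  K = 17
  M = 251 − 110 = 141
  G = 30 − 2·110 − 17 + 2·141 = 75
Policy B (X + 51):
  X = 110 + 51 = 161
  Y = 99
  K = 220 − 3·161 + 3·99 = 34
  M = 251 − 161 = 90
  G = 30 − 2·161 − 34 + 2·90 = -146
G: 75 − (-146) = 221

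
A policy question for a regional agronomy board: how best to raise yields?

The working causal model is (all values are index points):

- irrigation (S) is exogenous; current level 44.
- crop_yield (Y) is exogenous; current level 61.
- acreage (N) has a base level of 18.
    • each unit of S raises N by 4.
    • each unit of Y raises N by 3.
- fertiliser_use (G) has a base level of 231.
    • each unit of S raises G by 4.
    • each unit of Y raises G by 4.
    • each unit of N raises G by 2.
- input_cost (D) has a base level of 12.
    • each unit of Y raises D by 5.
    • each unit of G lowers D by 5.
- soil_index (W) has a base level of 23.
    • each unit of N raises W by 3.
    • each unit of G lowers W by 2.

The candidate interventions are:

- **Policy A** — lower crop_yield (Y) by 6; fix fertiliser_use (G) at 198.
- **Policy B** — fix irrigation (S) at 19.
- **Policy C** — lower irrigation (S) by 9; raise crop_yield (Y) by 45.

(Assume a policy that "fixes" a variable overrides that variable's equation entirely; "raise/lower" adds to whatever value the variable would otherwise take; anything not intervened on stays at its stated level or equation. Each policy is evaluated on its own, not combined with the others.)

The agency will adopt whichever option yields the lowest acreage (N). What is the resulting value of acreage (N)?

Policy A (Y − 6, G := 198):
  S = 44
  Y = 61 − 6 = 55
  N = 18 + 4·44 + 3·55 = 359
Policy B (S := 19):
  S = 19
  Y = 61
  N = 18 + 4·19 + 3·61 = 277
Policy C (S − 9, Y + 45):
  S = 44 − 9 = 35
  Y = 61 + 45 = 106
  N = 18 + 4·35 + 3·106 = 476
Comparing — Policy A: N=359, Policy B: N=277, Policy C: N=476. Lowest is 277 (Policy B).

277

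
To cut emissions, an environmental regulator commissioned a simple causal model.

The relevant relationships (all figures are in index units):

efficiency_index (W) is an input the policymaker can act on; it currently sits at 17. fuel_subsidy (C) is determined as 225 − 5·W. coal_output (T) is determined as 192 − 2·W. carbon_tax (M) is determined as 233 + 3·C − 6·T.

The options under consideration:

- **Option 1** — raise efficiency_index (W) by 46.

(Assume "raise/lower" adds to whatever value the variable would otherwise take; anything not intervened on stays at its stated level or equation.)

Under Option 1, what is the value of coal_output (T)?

66

Option 1 (W + 46):
  W = 17 + 46 = 63
  T = 192 − 2·63 = 66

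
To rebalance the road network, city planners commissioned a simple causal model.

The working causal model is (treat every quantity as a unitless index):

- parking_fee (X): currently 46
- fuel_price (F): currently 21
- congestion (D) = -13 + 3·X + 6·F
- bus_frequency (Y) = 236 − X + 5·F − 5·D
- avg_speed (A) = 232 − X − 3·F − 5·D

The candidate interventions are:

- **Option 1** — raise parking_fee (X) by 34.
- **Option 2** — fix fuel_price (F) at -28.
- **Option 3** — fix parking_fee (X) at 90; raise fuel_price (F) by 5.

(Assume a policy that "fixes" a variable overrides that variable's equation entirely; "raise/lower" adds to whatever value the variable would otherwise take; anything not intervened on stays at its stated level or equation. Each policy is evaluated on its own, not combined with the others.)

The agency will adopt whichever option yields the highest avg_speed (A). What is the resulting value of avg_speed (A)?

Option 1 (X + 34):
  X = 46 + 34 = 80
  F = 21
  D = -13 + 3·80 + 6·21 = 353
  A = 232 − 80 − 3·21 − 5·353 = -1676
Option 2 (F := -28):
  X = 46
  F = -28
  D = -13 + 3·46 + 6·(-28) = -43
  A = 232 − 46 − 3·(-28) − 5·(-43) = 485
Option 3 (X := 90, F + 5):
  X = 90
  F = 21 + 5 = 26
  D = -13 + 3·90 + 6·26 = 413
  A = 232 − 90 − 3·26 − 5·413 = -2001
Comparing — Option 1: A=-1676, Option 2: A=485, Option 3: A=-2001. Highest is 485 (Option 2).

485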